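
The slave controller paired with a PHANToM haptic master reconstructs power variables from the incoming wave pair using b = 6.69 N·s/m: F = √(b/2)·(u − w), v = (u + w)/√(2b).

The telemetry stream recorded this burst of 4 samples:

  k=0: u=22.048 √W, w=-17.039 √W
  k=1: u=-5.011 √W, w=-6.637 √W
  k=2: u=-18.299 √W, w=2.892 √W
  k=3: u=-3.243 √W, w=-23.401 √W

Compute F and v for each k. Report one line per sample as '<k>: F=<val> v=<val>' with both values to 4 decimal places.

k=0: u−w=39.0870, u+w=5.0090; √(b/2)=1.8289, √(2b)=3.6579; F=1.8289×39.087=71.4875, v=5.0090/3.6579=1.3694
k=1: u−w=1.6260, u+w=-11.6480; √(b/2)=1.8289, √(2b)=3.6579; F=1.8289×1.626=2.9738, v=-11.6480/3.6579=-3.1844
k=2: u−w=-21.1910, u+w=-15.4070; √(b/2)=1.8289, √(2b)=3.6579; F=1.8289×(-21.191)=-38.7569, v=-15.4070/3.6579=-4.2120
k=3: u−w=20.1580, u+w=-26.6440; √(b/2)=1.8289, √(2b)=3.6579; F=1.8289×20.158=36.8677, v=-26.6440/3.6579=-7.2840

0: F=71.4875 v=1.3694
1: F=2.9738 v=-3.1844
2: F=-38.7569 v=-4.2120
3: F=36.8677 v=-7.2840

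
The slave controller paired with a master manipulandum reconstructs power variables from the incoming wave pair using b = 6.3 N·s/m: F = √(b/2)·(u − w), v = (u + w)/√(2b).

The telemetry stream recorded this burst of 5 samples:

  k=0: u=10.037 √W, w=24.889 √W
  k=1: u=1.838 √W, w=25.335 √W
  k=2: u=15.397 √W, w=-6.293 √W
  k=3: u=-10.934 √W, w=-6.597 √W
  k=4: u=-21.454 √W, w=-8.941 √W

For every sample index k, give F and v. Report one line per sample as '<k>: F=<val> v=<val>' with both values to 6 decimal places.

0: F=-26.359685 v=9.839286
1: F=-41.703038 v=7.655126
2: F=38.495931 v=2.564761
3: F=-7.697411 v=-4.938800
4: F=-22.208372 v=-8.562821

k=0: u−w=-14.852000, u+w=34.926000; √(b/2)=1.774824, √(2b)=3.549648; F=1.774824×(-14.852)=-26.359685, v=34.926000/3.549648=9.839286
k=1: u−w=-23.497000, u+w=27.173000; √(b/2)=1.774824, √(2b)=3.549648; F=1.774824×(-23.497)=-41.703038, v=27.173000/3.549648=7.655126
k=2: u−w=21.690000, u+w=9.104000; √(b/2)=1.774824, √(2b)=3.549648; F=1.774824×21.69=38.495931, v=9.104000/3.549648=2.564761
k=3: u−w=-4.337000, u+w=-17.531000; √(b/2)=1.774824, √(2b)=3.549648; F=1.774824×(-4.337)=-7.697411, v=-17.531000/3.549648=-4.938800
k=4: u−w=-12.513000, u+w=-30.395000; √(b/2)=1.774824, √(2b)=3.549648; F=1.774824×(-12.513)=-22.208372, v=-30.395000/3.549648=-8.562821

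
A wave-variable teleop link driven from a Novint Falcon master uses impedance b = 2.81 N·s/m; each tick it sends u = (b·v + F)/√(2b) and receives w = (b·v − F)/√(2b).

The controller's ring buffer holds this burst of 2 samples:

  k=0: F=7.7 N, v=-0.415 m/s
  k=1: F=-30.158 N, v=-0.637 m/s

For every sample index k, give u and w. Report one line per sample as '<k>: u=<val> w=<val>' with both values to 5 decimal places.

0: u=2.75614 w=-3.73996
1: u=-13.47644 w=11.96633

k=0: b·v=2.81×(-0.415)=-1.16615; √(2b)=2.37065; u=(-1.16615+7.7)/2.37065=2.75614, w=(-1.16615−7.7)/2.37065=-3.73996
k=1: b·v=2.81×(-0.637)=-1.78997; √(2b)=2.37065; u=(-1.78997+(-30.158))/2.37065=-13.47644, w=(-1.78997−(-30.158))/2.37065=11.96633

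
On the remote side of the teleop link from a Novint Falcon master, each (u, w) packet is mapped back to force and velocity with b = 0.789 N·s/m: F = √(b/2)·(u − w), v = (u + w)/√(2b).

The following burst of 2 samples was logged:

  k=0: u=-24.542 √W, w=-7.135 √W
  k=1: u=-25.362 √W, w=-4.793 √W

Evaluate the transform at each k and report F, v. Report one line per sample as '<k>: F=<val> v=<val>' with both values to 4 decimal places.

k=0: u−w=-17.4070, u+w=-31.6770; √(b/2)=0.6281, √(2b)=1.2562; F=0.6281×(-17.407)=-10.9332, v=-31.6770/1.2562=-25.2168
k=1: u−w=-20.5690, u+w=-30.1550; √(b/2)=0.6281, √(2b)=1.2562; F=0.6281×(-20.569)=-12.9192, v=-30.1550/1.2562=-24.0052

0: F=-10.9332 v=-25.2168
1: F=-12.9192 v=-24.0052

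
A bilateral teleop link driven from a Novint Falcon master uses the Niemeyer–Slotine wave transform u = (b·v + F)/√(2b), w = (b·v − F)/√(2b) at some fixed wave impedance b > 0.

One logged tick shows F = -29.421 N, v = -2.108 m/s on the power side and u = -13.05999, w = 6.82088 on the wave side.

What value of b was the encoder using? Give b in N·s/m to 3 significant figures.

u + w = -6.2391;  u + w = √(2b)·v, so √(2b) = -6.2391/(-2.108) = 2.9597.
b = (√(2b))²/2 = 8.7600/2 = 4.3800.
(Check via u − w = 2F/√(2b): u − w = -19.8809, 2F/√(2b) = -19.8809.)

b = 4.38 N·s/m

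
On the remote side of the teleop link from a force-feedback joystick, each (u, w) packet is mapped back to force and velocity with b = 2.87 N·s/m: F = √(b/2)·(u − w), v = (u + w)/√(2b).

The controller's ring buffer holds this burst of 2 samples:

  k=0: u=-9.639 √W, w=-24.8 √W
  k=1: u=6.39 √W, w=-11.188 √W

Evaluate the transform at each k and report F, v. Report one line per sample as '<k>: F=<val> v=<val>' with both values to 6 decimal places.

k=0: u−w=15.161000, u+w=-34.439000; √(b/2)=1.197915, √(2b)=2.395830; F=1.197915×15.161=18.161587, v=-34.439000/2.395830=-14.374561
k=1: u−w=17.578000, u+w=-4.798000; √(b/2)=1.197915, √(2b)=2.395830; F=1.197915×17.578=21.056947, v=-4.798000/2.395830=-2.002647

0: F=18.161587 v=-14.374561
1: F=21.056947 v=-2.002647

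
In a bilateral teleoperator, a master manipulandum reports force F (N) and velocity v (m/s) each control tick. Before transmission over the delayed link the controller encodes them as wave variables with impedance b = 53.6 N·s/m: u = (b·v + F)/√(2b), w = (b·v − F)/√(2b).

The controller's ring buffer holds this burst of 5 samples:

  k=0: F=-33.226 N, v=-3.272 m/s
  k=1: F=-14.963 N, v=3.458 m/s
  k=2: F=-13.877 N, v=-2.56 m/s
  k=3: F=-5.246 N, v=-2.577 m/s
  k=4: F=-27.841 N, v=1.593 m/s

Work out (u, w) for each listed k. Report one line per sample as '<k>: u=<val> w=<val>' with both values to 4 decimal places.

k=0: b·v=53.6×(-3.272)=-175.3792; √(2b)=10.3537; u=(-175.3792+(-33.226))/10.3537=-20.1478, w=(-175.3792−(-33.226))/10.3537=-13.7296
k=1: b·v=53.6×3.458=185.3488; √(2b)=10.3537; u=(185.3488+(-14.963))/10.3537=16.4564, w=(185.3488−(-14.963))/10.3537=19.3468
k=2: b·v=53.6×(-2.56)=-137.2160; √(2b)=10.3537; u=(-137.2160+(-13.877))/10.3537=-14.5931, w=(-137.2160−(-13.877))/10.3537=-11.9125
k=3: b·v=53.6×(-2.577)=-138.1272; √(2b)=10.3537; u=(-138.1272+(-5.246))/10.3537=-13.8475, w=(-138.1272−(-5.246))/10.3537=-12.8341
k=4: b·v=53.6×1.593=85.3848; √(2b)=10.3537; u=(85.3848+(-27.841))/10.3537=5.5578, w=(85.3848−(-27.841))/10.3537=10.9357

0: u=-20.1478 w=-13.7296
1: u=16.4564 w=19.3468
2: u=-14.5931 w=-11.9125
3: u=-13.8475 w=-12.8341
4: u=5.5578 w=10.9357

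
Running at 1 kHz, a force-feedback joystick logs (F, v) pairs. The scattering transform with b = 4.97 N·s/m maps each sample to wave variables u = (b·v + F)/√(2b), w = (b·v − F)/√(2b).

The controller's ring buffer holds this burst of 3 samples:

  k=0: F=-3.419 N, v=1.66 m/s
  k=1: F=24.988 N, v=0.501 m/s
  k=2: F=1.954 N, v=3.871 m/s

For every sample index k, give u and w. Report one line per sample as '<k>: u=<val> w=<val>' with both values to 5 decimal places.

k=0: b·v=4.97×1.66=8.25020; √(2b)=3.15278; u=(8.25020+(-3.419))/3.15278=1.53236, w=(8.25020−(-3.419))/3.15278=3.70125
k=1: b·v=4.97×0.501=2.48997; √(2b)=3.15278; u=(2.48997+24.988)/3.15278=8.71548, w=(2.48997−24.988)/3.15278=-7.13594
k=2: b·v=4.97×3.871=19.23887; √(2b)=3.15278; u=(19.23887+1.954)/3.15278=6.72197, w=(19.23887−1.954)/3.15278=5.48243

0: u=1.53236 w=3.70125
1: u=8.71548 w=-7.13594
2: u=6.72197 w=5.48243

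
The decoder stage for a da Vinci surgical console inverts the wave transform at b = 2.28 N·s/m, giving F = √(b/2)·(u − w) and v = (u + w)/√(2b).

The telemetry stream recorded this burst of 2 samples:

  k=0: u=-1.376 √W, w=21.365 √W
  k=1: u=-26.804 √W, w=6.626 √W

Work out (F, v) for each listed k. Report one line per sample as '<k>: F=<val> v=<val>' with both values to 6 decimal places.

0: F=-24.280744 v=9.360707
1: F=-35.693473 v=-9.449214

k=0: u−w=-22.741000, u+w=19.989000; √(b/2)=1.067708, √(2b)=2.135416; F=1.067708×(-22.741)=-24.280744, v=19.989000/2.135416=9.360707
k=1: u−w=-33.430000, u+w=-20.178000; √(b/2)=1.067708, √(2b)=2.135416; F=1.067708×(-33.43)=-35.693473, v=-20.178000/2.135416=-9.449214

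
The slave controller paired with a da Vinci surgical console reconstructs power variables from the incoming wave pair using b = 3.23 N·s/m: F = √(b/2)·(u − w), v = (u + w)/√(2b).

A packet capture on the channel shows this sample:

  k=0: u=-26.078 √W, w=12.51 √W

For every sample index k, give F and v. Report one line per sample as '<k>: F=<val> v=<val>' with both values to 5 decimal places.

k=0: u−w=-38.58800, u+w=-13.56800; √(b/2)=1.27083, √(2b)=2.54165; F=1.27083×(-38.588)=-49.03865, v=-13.56800/2.54165=-5.33826

0: F=-49.03865 v=-5.33826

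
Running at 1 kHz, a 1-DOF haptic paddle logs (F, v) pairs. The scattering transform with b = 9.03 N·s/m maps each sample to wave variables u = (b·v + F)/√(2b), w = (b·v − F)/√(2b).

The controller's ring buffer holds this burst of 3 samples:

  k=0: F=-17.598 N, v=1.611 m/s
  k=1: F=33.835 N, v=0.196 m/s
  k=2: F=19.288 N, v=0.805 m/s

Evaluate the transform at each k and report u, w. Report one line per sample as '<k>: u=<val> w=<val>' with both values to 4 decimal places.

0: u=-0.7179 w=7.5641
1: u=8.3782 w=-7.5453
2: u=6.2492 w=-2.8282

k=0: b·v=9.03×1.611=14.5473; √(2b)=4.2497; u=(14.5473+(-17.598))/4.2497=-0.7179, w=(14.5473−(-17.598))/4.2497=7.5641
k=1: b·v=9.03×0.196=1.7699; √(2b)=4.2497; u=(1.7699+33.835)/4.2497=8.3782, w=(1.7699−33.835)/4.2497=-7.5453
k=2: b·v=9.03×0.805=7.2691; √(2b)=4.2497; u=(7.2691+19.288)/4.2497=6.2492, w=(7.2691−19.288)/4.2497=-2.8282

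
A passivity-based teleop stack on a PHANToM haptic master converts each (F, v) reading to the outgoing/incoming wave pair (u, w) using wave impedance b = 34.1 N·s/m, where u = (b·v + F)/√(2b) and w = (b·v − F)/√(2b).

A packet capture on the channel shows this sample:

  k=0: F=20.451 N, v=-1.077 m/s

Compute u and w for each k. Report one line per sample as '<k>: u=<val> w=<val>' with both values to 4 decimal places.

0: u=-1.9707 w=-6.9235

k=0: b·v=34.1×(-1.077)=-36.7257; √(2b)=8.2583; u=(-36.7257+20.451)/8.2583=-1.9707, w=(-36.7257−20.451)/8.2583=-6.9235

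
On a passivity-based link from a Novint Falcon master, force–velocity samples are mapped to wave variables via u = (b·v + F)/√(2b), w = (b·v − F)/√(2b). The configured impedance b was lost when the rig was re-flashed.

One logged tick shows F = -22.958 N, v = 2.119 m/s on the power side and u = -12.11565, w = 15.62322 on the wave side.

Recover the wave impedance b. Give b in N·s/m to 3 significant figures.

u + w = 3.507570;  u + w = √(2b)·v, so √(2b) = 3.507570/2.119 = 1.655295.
b = (√(2b))²/2 = 2.740001/2 = 1.370001.
(Check via u − w = 2F/√(2b): u − w = -27.738870, 2F/√(2b) = -27.738863.)

b = 1.37 N·s/m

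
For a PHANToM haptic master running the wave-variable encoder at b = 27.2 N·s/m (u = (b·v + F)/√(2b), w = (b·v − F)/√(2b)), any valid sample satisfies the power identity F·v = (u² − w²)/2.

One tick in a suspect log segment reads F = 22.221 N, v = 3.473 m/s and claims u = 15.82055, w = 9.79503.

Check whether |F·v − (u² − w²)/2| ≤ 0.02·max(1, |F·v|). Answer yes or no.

yes

F·v = 22.221×3.473 = 77.1735 W.
(u² − w²)/2 = (250.2898 − 95.9426)/2 = 77.1736 W.
|Δ| = 0.0001;  2% of max(1, |F·v|) = 1.5435.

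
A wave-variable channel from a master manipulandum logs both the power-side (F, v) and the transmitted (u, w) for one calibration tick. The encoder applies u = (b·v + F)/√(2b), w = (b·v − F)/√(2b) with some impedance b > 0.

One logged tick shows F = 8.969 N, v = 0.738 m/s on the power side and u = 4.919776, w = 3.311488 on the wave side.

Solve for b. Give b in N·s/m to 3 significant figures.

b = 62.2 N·s/m

u + w = 8.231264;  u + w = √(2b)·v, so √(2b) = 8.231264/0.738 = 11.153474.
b = (√(2b))²/2 = 124.399988/2 = 62.199994.
(Check via u − w = 2F/√(2b): u − w = 1.608288, 2F/√(2b) = 1.608288.)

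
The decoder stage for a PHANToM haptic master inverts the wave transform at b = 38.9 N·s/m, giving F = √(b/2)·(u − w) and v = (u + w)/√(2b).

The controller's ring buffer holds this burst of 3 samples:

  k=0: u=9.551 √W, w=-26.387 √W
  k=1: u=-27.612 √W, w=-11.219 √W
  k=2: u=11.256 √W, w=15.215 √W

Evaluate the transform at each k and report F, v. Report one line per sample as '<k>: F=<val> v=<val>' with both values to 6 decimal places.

k=0: u−w=35.938000, u+w=-16.836000; √(b/2)=4.410215, √(2b)=8.820431; F=4.410215×35.938=158.494322, v=-16.836000/8.820431=-1.908750
k=1: u−w=-16.393000, u+w=-38.831000; √(b/2)=4.410215, √(2b)=8.820431; F=4.410215×(-16.393)=-72.296661, v=-38.831000/8.820431=-4.402393
k=2: u−w=-3.959000, u+w=26.471000; √(b/2)=4.410215, √(2b)=8.820431; F=4.410215×(-3.959)=-17.460043, v=26.471000/8.820431=3.001101

0: F=158.494322 v=-1.908750
1: F=-72.296661 v=-4.402393
2: F=-17.460043 v=3.001101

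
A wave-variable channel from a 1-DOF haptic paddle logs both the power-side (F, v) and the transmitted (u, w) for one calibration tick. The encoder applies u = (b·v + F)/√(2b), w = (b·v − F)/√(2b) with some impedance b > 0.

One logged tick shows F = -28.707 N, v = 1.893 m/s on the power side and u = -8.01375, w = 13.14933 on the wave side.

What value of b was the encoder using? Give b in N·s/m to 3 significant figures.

b = 3.68 N·s/m

u + w = 5.13558;  u + w = √(2b)·v, so √(2b) = 5.13558/1.893 = 2.71293.
b = (√(2b))²/2 = 7.36000/2 = 3.68000.
(Check via u − w = 2F/√(2b): u − w = -21.16308, 2F/√(2b) = -21.16308.)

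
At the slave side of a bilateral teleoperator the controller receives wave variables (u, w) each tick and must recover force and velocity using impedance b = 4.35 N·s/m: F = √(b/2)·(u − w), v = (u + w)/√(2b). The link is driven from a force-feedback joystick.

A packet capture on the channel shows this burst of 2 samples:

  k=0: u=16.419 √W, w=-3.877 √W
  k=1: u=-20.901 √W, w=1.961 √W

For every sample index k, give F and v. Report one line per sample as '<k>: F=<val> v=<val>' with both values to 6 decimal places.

k=0: u−w=20.296000, u+w=12.542000; √(b/2)=1.474788, √(2b)=2.949576; F=1.474788×20.296=29.932300, v=12.542000/2.949576=4.252136
k=1: u−w=-22.862000, u+w=-18.940000; √(b/2)=1.474788, √(2b)=2.949576; F=1.474788×(-22.862)=-33.716606, v=-18.940000/2.949576=-6.421261

0: F=29.932300 v=4.252136
1: F=-33.716606 v=-6.421261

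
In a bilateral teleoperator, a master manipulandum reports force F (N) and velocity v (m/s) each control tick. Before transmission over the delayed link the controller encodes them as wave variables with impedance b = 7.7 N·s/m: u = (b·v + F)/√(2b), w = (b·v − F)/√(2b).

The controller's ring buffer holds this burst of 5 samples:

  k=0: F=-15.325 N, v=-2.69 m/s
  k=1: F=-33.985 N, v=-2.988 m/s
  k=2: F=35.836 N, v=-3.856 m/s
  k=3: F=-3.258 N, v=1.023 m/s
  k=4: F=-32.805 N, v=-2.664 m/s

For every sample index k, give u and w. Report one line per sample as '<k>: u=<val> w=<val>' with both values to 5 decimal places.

k=0: b·v=7.7×(-2.69)=-20.71300; √(2b)=3.92428; u=(-20.71300+(-15.325))/3.92428=-9.18333, w=(-20.71300−(-15.325))/3.92428=-1.37299
k=1: b·v=7.7×(-2.988)=-23.00760; √(2b)=3.92428; u=(-23.00760+(-33.985))/3.92428=-14.52306, w=(-23.00760−(-33.985))/3.92428=2.79730
k=2: b·v=7.7×(-3.856)=-29.69120; √(2b)=3.92428; u=(-29.69120+35.836)/3.92428=1.56584, w=(-29.69120−35.836)/3.92428=-16.69788
k=3: b·v=7.7×1.023=7.87710; √(2b)=3.92428; u=(7.87710+(-3.258))/3.92428=1.17706, w=(7.87710−(-3.258))/3.92428=2.83749
k=4: b·v=7.7×(-2.664)=-20.51280; √(2b)=3.92428; u=(-20.51280+(-32.805))/3.92428=-13.58663, w=(-20.51280−(-32.805))/3.92428=3.13234

0: u=-9.18333 w=-1.37299
1: u=-14.52306 w=2.79730
2: u=1.56584 w=-16.69788
3: u=1.17706 w=2.83749
4: u=-13.58663 w=3.13234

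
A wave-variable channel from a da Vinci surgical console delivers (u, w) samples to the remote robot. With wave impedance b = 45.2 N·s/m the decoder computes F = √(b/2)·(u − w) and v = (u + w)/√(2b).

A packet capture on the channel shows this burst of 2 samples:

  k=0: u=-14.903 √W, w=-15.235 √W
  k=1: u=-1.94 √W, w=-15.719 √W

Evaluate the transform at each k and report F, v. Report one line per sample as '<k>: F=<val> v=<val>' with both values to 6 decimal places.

k=0: u−w=0.332000, u+w=-30.138000; √(b/2)=4.753946, √(2b)=9.507891; F=4.753946×0.332=1.578310, v=-30.138000/9.507891=-3.169788
k=1: u−w=13.779000, u+w=-17.659000; √(b/2)=4.753946, √(2b)=9.507891; F=4.753946×13.779=65.504618, v=-17.659000/9.507891=-1.857299

0: F=1.578310 v=-3.169788
1: F=65.504618 v=-1.857299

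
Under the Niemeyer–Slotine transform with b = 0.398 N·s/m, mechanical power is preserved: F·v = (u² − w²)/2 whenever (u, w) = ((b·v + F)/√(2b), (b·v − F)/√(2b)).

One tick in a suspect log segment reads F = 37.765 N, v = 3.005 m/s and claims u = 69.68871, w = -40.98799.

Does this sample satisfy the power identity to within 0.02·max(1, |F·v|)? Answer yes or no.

F·v = 37.765×3.005 = 113.48382 W.
(u² − w²)/2 = (4856.51630 − 1680.01532)/2 = 1588.25049 W.
|Δ| = 1474.76666;  2% of max(1, |F·v|) = 2.26968.

no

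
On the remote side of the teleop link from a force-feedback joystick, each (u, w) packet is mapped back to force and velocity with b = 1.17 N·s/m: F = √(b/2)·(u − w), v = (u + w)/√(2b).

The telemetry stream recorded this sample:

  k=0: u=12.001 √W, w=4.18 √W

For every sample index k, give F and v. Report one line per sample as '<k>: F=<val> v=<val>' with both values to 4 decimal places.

k=0: u−w=7.8210, u+w=16.1810; √(b/2)=0.7649, √(2b)=1.5297; F=0.7649×7.821=5.9819, v=16.1810/1.5297=10.5779

0: F=5.9819 v=10.5779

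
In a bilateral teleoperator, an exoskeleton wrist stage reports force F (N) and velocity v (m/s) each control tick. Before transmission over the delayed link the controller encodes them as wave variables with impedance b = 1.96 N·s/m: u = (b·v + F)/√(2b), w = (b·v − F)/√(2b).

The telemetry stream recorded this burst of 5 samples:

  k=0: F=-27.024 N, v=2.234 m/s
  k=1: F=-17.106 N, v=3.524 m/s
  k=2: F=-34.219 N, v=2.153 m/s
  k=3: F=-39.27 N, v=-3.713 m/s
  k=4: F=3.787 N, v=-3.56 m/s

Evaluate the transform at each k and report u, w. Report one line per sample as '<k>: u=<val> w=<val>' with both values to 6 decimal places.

k=0: b·v=1.96×2.234=4.378640; √(2b)=1.979899; u=(4.378640+(-27.024))/1.979899=-11.437634, w=(4.378640−(-27.024))/1.979899=15.860728
k=1: b·v=1.96×3.524=6.907040; √(2b)=1.979899; u=(6.907040+(-17.106))/1.979899=-5.151253, w=(6.907040−(-17.106))/1.979899=12.128417
k=2: b·v=1.96×2.153=4.219880; √(2b)=1.979899; u=(4.219880+(-34.219))/1.979899=-15.151844, w=(4.219880−(-34.219))/1.979899=19.414566
k=3: b·v=1.96×(-3.713)=-7.277480; √(2b)=1.979899; u=(-7.277480+(-39.27))/1.979899=-23.510028, w=(-7.277480−(-39.27))/1.979899=16.158663
k=4: b·v=1.96×(-3.56)=-6.977600; √(2b)=1.979899; u=(-6.977600+3.787)/1.979899=-1.611496, w=(-6.977600−3.787)/1.979899=-5.436944

0: u=-11.437634 w=15.860728
1: u=-5.151253 w=12.128417
2: u=-15.151844 w=19.414566
3: u=-23.510028 w=16.158663
4: u=-1.611496 w=-5.436944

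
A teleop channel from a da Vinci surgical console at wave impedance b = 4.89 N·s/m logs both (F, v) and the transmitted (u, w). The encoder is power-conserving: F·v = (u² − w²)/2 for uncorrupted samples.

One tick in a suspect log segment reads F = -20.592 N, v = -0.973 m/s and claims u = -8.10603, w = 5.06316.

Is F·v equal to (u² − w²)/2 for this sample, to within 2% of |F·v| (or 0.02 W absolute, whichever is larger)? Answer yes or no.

yes

F·v = (-20.592)×(-0.973) = 20.03602 W.
(u² − w²)/2 = (65.70772 − 25.63559)/2 = 20.03607 W.
|Δ| = 0.00005;  2% of max(1, |F·v|) = 0.40072.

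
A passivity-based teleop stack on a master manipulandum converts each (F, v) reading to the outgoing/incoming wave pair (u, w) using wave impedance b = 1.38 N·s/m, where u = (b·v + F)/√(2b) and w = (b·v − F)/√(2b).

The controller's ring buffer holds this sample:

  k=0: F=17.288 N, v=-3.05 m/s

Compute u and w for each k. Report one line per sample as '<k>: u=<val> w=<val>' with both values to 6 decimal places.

k=0: b·v=1.38×(-3.05)=-4.209000; √(2b)=1.661325; u=(-4.209000+17.288)/1.661325=7.872633, w=(-4.209000−17.288)/1.661325=-12.939673

0: u=7.872633 w=-12.939673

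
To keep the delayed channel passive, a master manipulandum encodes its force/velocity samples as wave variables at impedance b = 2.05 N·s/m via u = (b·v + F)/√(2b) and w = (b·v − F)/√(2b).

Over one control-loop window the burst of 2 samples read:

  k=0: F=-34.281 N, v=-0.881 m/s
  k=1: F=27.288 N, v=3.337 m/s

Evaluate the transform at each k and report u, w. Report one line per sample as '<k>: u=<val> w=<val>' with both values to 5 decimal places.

k=0: b·v=2.05×(-0.881)=-1.80605; √(2b)=2.02485; u=(-1.80605+(-34.281))/2.02485=-17.82212, w=(-1.80605−(-34.281))/2.02485=16.03823
k=1: b·v=2.05×3.337=6.84085; √(2b)=2.02485; u=(6.84085+27.288)/2.02485=16.85504, w=(6.84085−27.288)/2.02485=-10.09813

0: u=-17.82212 w=16.03823
1: u=16.85504 w=-10.09813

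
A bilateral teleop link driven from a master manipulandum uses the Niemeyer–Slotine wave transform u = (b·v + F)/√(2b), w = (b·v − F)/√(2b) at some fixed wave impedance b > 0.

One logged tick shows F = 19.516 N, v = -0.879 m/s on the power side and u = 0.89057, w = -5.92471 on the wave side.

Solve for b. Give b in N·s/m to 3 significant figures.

b = 16.4 N·s/m

u + w = -5.0341;  u + w = √(2b)·v, so √(2b) = -5.0341/(-0.879) = 5.7271.
b = (√(2b))²/2 = 32.7999/2 = 16.4000.
(Check via u − w = 2F/√(2b): u − w = 6.8153, 2F/√(2b) = 6.8153.)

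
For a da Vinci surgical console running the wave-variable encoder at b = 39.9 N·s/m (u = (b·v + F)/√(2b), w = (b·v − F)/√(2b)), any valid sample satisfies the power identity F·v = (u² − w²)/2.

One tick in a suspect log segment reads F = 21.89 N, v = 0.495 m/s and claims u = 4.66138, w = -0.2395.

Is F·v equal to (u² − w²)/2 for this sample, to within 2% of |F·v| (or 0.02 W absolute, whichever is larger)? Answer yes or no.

F·v = 21.89×0.495 = 10.83555 W.
(u² − w²)/2 = (21.72846 − 0.05736)/2 = 10.83555 W.
|Δ| = 0.00000;  2% of max(1, |F·v|) = 0.21671.

yes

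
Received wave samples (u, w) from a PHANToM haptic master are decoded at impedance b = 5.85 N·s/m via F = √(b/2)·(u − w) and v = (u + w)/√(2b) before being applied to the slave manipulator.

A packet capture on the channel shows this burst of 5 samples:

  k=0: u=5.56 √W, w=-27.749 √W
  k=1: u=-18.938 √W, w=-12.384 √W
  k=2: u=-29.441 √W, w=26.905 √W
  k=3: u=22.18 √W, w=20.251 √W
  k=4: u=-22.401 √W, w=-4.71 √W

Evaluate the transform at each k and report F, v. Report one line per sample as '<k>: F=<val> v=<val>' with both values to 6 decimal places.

0: F=56.967155 v=-6.487013
1: F=-11.209065 v=-9.157070
2: F=-96.366487 v=-0.741406
3: F=3.299098 v=12.404816
4: F=-30.256265 v=-7.925973

k=0: u−w=33.309000, u+w=-22.189000; √(b/2)=1.710263, √(2b)=3.420526; F=1.710263×33.309=56.967155, v=-22.189000/3.420526=-6.487013
k=1: u−w=-6.554000, u+w=-31.322000; √(b/2)=1.710263, √(2b)=3.420526; F=1.710263×(-6.554)=-11.209065, v=-31.322000/3.420526=-9.157070
k=2: u−w=-56.346000, u+w=-2.536000; √(b/2)=1.710263, √(2b)=3.420526; F=1.710263×(-56.346)=-96.366487, v=-2.536000/3.420526=-0.741406
k=3: u−w=1.929000, u+w=42.431000; √(b/2)=1.710263, √(2b)=3.420526; F=1.710263×1.929=3.299098, v=42.431000/3.420526=12.404816
k=4: u−w=-17.691000, u+w=-27.111000; √(b/2)=1.710263, √(2b)=3.420526; F=1.710263×(-17.691)=-30.256265, v=-27.111000/3.420526=-7.925973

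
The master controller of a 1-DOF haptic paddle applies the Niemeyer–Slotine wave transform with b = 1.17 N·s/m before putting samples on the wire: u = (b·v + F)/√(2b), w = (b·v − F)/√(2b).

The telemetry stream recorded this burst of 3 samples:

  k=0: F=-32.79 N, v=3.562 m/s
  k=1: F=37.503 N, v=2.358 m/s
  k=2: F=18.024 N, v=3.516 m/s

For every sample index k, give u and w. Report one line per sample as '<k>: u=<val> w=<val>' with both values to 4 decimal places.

0: u=-18.7111 w=24.1599
1: u=26.3200 w=-22.7130
2: u=14.4719 w=-9.0934

k=0: b·v=1.17×3.562=4.1675; √(2b)=1.5297; u=(4.1675+(-32.79))/1.5297=-18.7111, w=(4.1675−(-32.79))/1.5297=24.1599
k=1: b·v=1.17×2.358=2.7589; √(2b)=1.5297; u=(2.7589+37.503)/1.5297=26.3200, w=(2.7589−37.503)/1.5297=-22.7130
k=2: b·v=1.17×3.516=4.1137; √(2b)=1.5297; u=(4.1137+18.024)/1.5297=14.4719, w=(4.1137−18.024)/1.5297=-9.0934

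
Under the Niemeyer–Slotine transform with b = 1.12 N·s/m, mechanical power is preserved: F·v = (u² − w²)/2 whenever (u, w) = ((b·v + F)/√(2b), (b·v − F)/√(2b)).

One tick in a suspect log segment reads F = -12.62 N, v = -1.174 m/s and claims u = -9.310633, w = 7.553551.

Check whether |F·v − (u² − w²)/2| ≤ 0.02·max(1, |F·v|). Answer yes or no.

yes

F·v = (-12.62)×(-1.174) = 14.815880 W.
(u² − w²)/2 = (86.687887 − 57.056133)/2 = 14.815877 W.
|Δ| = 0.000003;  2% of max(1, |F·v|) = 0.296318.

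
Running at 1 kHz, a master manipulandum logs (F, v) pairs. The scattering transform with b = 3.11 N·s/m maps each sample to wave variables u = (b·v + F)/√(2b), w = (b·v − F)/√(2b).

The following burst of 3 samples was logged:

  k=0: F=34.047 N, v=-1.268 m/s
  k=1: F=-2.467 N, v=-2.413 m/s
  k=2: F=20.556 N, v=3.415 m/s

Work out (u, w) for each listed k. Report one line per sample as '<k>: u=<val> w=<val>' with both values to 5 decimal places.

0: u=12.07041 w=-15.23279
1: u=-3.99818 w=-2.01983
2: u=12.50070 w=-3.98371

k=0: b·v=3.11×(-1.268)=-3.94348; √(2b)=2.49399; u=(-3.94348+34.047)/2.49399=12.07041, w=(-3.94348−34.047)/2.49399=-15.23279
k=1: b·v=3.11×(-2.413)=-7.50443; √(2b)=2.49399; u=(-7.50443+(-2.467))/2.49399=-3.99818, w=(-7.50443−(-2.467))/2.49399=-2.01983
k=2: b·v=3.11×3.415=10.62065; √(2b)=2.49399; u=(10.62065+20.556)/2.49399=12.50070, w=(10.62065−20.556)/2.49399=-3.98371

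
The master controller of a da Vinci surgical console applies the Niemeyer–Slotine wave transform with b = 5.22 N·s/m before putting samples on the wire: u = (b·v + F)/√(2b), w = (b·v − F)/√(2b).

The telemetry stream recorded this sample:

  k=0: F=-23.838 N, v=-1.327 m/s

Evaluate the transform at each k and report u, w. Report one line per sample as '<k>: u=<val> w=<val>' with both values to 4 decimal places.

k=0: b·v=5.22×(-1.327)=-6.9269; √(2b)=3.2311; u=(-6.9269+(-23.838))/3.2311=-9.5215, w=(-6.9269−(-23.838))/3.2311=5.2338

0: u=-9.5215 w=5.2338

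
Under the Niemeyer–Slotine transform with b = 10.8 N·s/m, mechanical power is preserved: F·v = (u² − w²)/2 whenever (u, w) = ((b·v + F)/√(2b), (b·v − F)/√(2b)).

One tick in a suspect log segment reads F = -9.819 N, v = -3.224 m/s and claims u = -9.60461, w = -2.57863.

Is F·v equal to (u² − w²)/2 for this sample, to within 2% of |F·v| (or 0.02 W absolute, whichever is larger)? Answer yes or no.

F·v = (-9.819)×(-3.224) = 31.6565 W.
(u² − w²)/2 = (92.2485 − 6.6493)/2 = 42.7996 W.
|Δ| = 11.1431;  2% of max(1, |F·v|) = 0.6331.

no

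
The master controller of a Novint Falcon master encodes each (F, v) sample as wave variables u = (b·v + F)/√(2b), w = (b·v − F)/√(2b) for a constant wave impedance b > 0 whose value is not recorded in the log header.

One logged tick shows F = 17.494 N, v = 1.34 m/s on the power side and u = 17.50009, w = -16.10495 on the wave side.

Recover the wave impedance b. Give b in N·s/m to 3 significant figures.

b = 0.542 N·s/m

u + w = 1.39514;  u + w = √(2b)·v, so √(2b) = 1.39514/1.34 = 1.04115.
b = (√(2b))²/2 = 1.08399/2 = 0.54200.
(Check via u − w = 2F/√(2b): u − w = 33.60504, 2F/√(2b) = 33.60517.)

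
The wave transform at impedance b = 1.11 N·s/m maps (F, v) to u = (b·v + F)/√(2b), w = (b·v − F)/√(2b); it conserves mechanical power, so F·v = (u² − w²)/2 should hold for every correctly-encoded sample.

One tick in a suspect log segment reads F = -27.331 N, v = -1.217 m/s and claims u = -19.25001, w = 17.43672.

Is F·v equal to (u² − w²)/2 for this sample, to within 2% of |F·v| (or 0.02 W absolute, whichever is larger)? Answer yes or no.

yes

F·v = (-27.331)×(-1.217) = 33.2618 W.
(u² − w²)/2 = (370.5629 − 304.0392)/2 = 33.2618 W.
|Δ| = 0.0000;  2% of max(1, |F·v|) = 0.6652.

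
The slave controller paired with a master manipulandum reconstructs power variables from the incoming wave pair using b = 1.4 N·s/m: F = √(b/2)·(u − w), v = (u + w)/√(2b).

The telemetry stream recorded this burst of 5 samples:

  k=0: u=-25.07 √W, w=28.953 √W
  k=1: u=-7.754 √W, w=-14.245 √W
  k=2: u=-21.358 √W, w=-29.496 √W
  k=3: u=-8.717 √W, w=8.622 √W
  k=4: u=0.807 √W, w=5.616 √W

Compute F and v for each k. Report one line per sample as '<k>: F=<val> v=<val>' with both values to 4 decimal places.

k=0: u−w=-54.0230, u+w=3.8830; √(b/2)=0.8367, √(2b)=1.6733; F=0.8367×(-54.023)=-45.1989, v=3.8830/1.6733=2.3205
k=1: u−w=6.4910, u+w=-21.9990; √(b/2)=0.8367, √(2b)=1.6733; F=0.8367×6.491=5.4308, v=-21.9990/1.6733=-13.1469
k=2: u−w=8.1380, u+w=-50.8540; √(b/2)=0.8367, √(2b)=1.6733; F=0.8367×8.138=6.8087, v=-50.8540/1.6733=-30.3911
k=3: u−w=-17.3390, u+w=-0.0950; √(b/2)=0.8367, √(2b)=1.6733; F=0.8367×(-17.339)=-14.5068, v=-0.0950/1.6733=-0.0568
k=4: u−w=-4.8090, u+w=6.4230; √(b/2)=0.8367, √(2b)=1.6733; F=0.8367×(-4.809)=-4.0235, v=6.4230/1.6733=3.8385

0: F=-45.1989 v=2.3205
1: F=5.4308 v=-13.1469
2: F=6.8087 v=-30.3911
3: F=-14.5068 v=-0.0568
4: F=-4.0235 v=3.8385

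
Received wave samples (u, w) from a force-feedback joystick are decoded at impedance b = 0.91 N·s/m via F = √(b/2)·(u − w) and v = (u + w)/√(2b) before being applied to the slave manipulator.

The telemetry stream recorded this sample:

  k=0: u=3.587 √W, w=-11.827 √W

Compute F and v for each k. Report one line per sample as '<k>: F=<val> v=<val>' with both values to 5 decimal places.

k=0: u−w=15.41400, u+w=-8.24000; √(b/2)=0.67454, √(2b)=1.34907; F=0.67454×15.414=10.39731, v=-8.24000/1.34907=-6.10789

0: F=10.39731 v=-6.10789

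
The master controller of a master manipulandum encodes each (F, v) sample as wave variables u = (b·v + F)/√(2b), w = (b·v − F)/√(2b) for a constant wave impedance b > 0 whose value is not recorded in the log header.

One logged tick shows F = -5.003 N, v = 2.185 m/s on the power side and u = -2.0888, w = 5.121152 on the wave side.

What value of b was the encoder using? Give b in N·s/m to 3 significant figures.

b = 0.963 N·s/m

u + w = 3.032352;  u + w = √(2b)·v, so √(2b) = 3.032352/2.185 = 1.387804.
b = (√(2b))²/2 = 1.926000/2 = 0.963000.
(Check via u − w = 2F/√(2b): u − w = -7.209952, 2F/√(2b) = -7.209951.)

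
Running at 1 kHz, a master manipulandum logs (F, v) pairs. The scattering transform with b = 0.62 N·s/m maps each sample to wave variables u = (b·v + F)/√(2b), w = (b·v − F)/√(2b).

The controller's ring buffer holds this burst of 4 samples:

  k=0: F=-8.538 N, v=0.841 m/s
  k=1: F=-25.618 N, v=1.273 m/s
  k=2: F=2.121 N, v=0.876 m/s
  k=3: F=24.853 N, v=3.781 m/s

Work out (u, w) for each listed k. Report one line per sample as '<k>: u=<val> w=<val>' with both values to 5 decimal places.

0: u=-7.19910 w=8.13560
1: u=-22.29687 w=23.71442
2: u=2.39245 w=-1.41698
3: u=24.42382 w=-20.21348

k=0: b·v=0.62×0.841=0.52142; √(2b)=1.11355; u=(0.52142+(-8.538))/1.11355=-7.19910, w=(0.52142−(-8.538))/1.11355=8.13560
k=1: b·v=0.62×1.273=0.78926; √(2b)=1.11355; u=(0.78926+(-25.618))/1.11355=-22.29687, w=(0.78926−(-25.618))/1.11355=23.71442
k=2: b·v=0.62×0.876=0.54312; √(2b)=1.11355; u=(0.54312+2.121)/1.11355=2.39245, w=(0.54312−2.121)/1.11355=-1.41698
k=3: b·v=0.62×3.781=2.34422; √(2b)=1.11355; u=(2.34422+24.853)/1.11355=24.42382, w=(2.34422−24.853)/1.11355=-20.21348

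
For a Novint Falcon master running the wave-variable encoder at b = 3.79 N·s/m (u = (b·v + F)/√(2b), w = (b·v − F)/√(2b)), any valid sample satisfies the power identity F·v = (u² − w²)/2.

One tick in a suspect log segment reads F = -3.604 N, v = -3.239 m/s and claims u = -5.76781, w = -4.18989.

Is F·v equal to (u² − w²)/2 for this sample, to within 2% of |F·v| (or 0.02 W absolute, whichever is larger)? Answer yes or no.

F·v = (-3.604)×(-3.239) = 11.6734 W.
(u² − w²)/2 = (33.2676 − 17.5552)/2 = 7.8562 W.
|Δ| = 3.8171;  2% of max(1, |F·v|) = 0.2335.

no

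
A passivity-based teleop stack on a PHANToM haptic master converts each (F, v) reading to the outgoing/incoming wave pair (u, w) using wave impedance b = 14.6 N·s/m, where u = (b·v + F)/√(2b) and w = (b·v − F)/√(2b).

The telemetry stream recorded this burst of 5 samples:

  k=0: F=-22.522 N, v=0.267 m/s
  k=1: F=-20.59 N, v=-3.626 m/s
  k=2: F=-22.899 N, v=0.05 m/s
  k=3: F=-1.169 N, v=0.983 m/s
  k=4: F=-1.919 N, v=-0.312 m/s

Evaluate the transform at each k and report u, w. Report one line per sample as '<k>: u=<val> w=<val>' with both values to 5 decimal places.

k=0: b·v=14.6×0.267=3.89820; √(2b)=5.40370; u=(3.89820+(-22.522))/5.40370=-3.44649, w=(3.89820−(-22.522))/5.40370=4.88928
k=1: b·v=14.6×(-3.626)=-52.93960; √(2b)=5.40370; u=(-52.93960+(-20.59))/5.40370=-13.60726, w=(-52.93960−(-20.59))/5.40370=-5.98656
k=2: b·v=14.6×0.05=0.73000; √(2b)=5.40370; u=(0.73000+(-22.899))/5.40370=-4.10256, w=(0.73000−(-22.899))/5.40370=4.37274
k=3: b·v=14.6×0.983=14.35180; √(2b)=5.40370; u=(14.35180+(-1.169))/5.40370=2.43959, w=(14.35180−(-1.169))/5.40370=2.87225
k=4: b·v=14.6×(-0.312)=-4.55520; √(2b)=5.40370; u=(-4.55520+(-1.919))/5.40370=-1.19810, w=(-4.55520−(-1.919))/5.40370=-0.48785

0: u=-3.44649 w=4.88928
1: u=-13.60726 w=-5.98656
2: u=-4.10256 w=4.37274
3: u=2.43959 w=2.87225
4: u=-1.19810 w=-0.48785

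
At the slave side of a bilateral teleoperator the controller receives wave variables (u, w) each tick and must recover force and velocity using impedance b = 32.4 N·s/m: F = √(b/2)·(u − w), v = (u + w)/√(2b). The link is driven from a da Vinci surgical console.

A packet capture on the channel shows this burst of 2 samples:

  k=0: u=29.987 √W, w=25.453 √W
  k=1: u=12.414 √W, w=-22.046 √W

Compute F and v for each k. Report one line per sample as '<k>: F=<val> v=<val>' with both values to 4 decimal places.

0: F=18.2490 v=6.8871
1: F=138.6988 v=-1.1965

k=0: u−w=4.5340, u+w=55.4400; √(b/2)=4.0249, √(2b)=8.0498; F=4.0249×4.534=18.2490, v=55.4400/8.0498=6.8871
k=1: u−w=34.4600, u+w=-9.6320; √(b/2)=4.0249, √(2b)=8.0498; F=4.0249×34.46=138.6988, v=-9.6320/8.0498=-1.1965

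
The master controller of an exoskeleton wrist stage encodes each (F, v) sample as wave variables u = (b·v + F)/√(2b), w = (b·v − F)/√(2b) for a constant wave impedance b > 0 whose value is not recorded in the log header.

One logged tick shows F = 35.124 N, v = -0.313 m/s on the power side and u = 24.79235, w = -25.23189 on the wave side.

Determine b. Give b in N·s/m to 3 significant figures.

b = 0.986 N·s/m

u + w = -0.43954;  u + w = √(2b)·v, so √(2b) = -0.43954/(-0.313) = 1.40428.
b = (√(2b))²/2 = 1.97201/2 = 0.98600.
(Check via u − w = 2F/√(2b): u − w = 50.02424, 2F/√(2b) = 50.02417.)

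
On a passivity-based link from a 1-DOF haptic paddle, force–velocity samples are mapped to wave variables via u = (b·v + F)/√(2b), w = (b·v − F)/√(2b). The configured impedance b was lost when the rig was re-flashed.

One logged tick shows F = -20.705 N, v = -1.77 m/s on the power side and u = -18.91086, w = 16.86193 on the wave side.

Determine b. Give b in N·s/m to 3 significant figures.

b = 0.67 N·s/m

u + w = -2.04893;  u + w = √(2b)·v, so √(2b) = -2.04893/(-1.77) = 1.15759.
b = (√(2b))²/2 = 1.34001/2 = 0.67000.
(Check via u − w = 2F/√(2b): u − w = -35.77279, 2F/√(2b) = -35.77267.)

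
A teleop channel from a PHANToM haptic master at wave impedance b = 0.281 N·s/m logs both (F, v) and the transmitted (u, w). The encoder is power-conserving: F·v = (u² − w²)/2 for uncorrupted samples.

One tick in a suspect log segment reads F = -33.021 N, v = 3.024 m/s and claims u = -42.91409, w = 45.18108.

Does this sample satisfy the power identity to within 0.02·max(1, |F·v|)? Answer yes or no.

yes

F·v = (-33.021)×3.024 = -99.8555 W.
(u² − w²)/2 = (1841.6191 − 2041.3300)/2 = -99.8554 W.
|Δ| = 0.0001;  2% of max(1, |F·v|) = 1.9971.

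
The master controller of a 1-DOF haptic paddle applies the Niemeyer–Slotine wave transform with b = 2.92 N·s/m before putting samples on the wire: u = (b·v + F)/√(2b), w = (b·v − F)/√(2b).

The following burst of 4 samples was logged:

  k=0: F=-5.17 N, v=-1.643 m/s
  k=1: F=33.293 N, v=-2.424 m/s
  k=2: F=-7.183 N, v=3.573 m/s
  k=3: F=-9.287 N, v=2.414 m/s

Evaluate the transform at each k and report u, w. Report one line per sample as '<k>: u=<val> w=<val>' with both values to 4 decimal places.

0: u=-4.1246 w=0.1541
1: u=10.8478 w=-16.7057
2: u=1.3449 w=7.2896
3: u=-0.9261 w=6.7598

k=0: b·v=2.92×(-1.643)=-4.7976; √(2b)=2.4166; u=(-4.7976+(-5.17))/2.4166=-4.1246, w=(-4.7976−(-5.17))/2.4166=0.1541
k=1: b·v=2.92×(-2.424)=-7.0781; √(2b)=2.4166; u=(-7.0781+33.293)/2.4166=10.8478, w=(-7.0781−33.293)/2.4166=-16.7057
k=2: b·v=2.92×3.573=10.4332; √(2b)=2.4166; u=(10.4332+(-7.183))/2.4166=1.3449, w=(10.4332−(-7.183))/2.4166=7.2896
k=3: b·v=2.92×2.414=7.0489; √(2b)=2.4166; u=(7.0489+(-9.287))/2.4166=-0.9261, w=(7.0489−(-9.287))/2.4166=6.7598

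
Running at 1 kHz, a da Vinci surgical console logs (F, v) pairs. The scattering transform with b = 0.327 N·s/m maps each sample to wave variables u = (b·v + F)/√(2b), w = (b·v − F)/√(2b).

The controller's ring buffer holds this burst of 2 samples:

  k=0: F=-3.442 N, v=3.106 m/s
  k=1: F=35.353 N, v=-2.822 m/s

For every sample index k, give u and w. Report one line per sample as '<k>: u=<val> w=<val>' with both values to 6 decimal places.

0: u=-3.000284 w=5.512115
1: u=42.574617 w=-44.856776

k=0: b·v=0.327×3.106=1.015662; √(2b)=0.808703; u=(1.015662+(-3.442))/0.808703=-3.000284, w=(1.015662−(-3.442))/0.808703=5.512115
k=1: b·v=0.327×(-2.822)=-0.922794; √(2b)=0.808703; u=(-0.922794+35.353)/0.808703=42.574617, w=(-0.922794−35.353)/0.808703=-44.856776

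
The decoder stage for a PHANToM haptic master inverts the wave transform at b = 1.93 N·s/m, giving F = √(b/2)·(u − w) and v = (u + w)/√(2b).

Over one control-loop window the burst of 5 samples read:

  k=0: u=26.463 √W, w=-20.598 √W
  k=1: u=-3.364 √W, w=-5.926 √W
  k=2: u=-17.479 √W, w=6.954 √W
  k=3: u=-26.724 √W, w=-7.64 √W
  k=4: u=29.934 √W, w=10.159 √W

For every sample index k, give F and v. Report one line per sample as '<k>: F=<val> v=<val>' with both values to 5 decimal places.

k=0: u−w=47.06100, u+w=5.86500; √(b/2)=0.98234, √(2b)=1.96469; F=0.98234×47.061=46.23010, v=5.86500/1.96469=2.98521
k=1: u−w=2.56200, u+w=-9.29000; √(b/2)=0.98234, √(2b)=1.96469; F=0.98234×2.562=2.51677, v=-9.29000/1.96469=-4.72849
k=2: u−w=-24.43300, u+w=-10.52500; √(b/2)=0.98234, √(2b)=1.96469; F=0.98234×(-24.433)=-24.00161, v=-10.52500/1.96469=-5.35708
k=3: u−w=-19.08400, u+w=-34.36400; √(b/2)=0.98234, √(2b)=1.96469; F=0.98234×(-19.084)=-18.74706, v=-34.36400/1.96469=-17.49082
k=4: u−w=19.77500, u+w=40.09300; √(b/2)=0.98234, √(2b)=1.96469; F=0.98234×19.775=19.42586, v=40.09300/1.96469=20.40680

0: F=46.23010 v=2.98521
1: F=2.51677 v=-4.72849
2: F=-24.00161 v=-5.35708
3: F=-18.74706 v=-17.49082
4: F=19.42586 v=20.40680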